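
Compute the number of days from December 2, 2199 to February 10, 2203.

1165

December 2, 2199 → December 2, 2200: 365 days (2200 is not a leap year (divisible by 100 but not 400)).
December 2, 2200 → December 2, 2201: 365 days.
December 2, 2201 → December 2, 2202: 365 days.
December 2202: 31 − 2 = 29 days remain.
Then January (31): 31 days.
February 1–10, 2203: 10 days (2203 is not a leap year).
Residual: 70 days.
Total: 1165 days.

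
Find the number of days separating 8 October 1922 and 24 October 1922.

16

Within October 1922: 24 − 8 = 16 days.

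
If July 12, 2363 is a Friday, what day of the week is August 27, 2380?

Wednesday

From July 12, 2363 to July 12, 2380: 17 years, of which 5 contain a Feb 29 — 12×365 + 5×366 = 6210 days.
July 2380: 31 − 12 = 19 days remain.
August 1–27, 2380: 27 days.
Residual: 46 days.
Total: 6256 days.
6256 mod 7 = 5, so 5 days after Friday is Wednesday.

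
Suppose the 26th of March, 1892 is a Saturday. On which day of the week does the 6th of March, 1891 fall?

Friday

Count forward from the earlier date (March 6, 1891) to the later (March 26, 1892):
March 6, 1891 → March 6, 1892: 366 days (1892 is a leap year).
Within March 1892: 26 − 6 = 20 days.
Total: 386 days.
386 mod 7 = 1, so 1 day before Saturday is Friday.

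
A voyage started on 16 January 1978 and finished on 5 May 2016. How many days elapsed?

13989

From January 16, 1978 to January 16, 2016: 38 years, of which 9 contain a Feb 29 — 29×365 + 9×366 = 13879 days.
(2000 is a leap year (divisible by 400).)
January 2016: 31 − 16 = 15 days remain.
Then February 2016 (29), March (31), April (30): 29 + 31 + 30 = 90 days.
May 1–5, 2016: 5 days.
Residual: 110 days.
Total: 13989 days.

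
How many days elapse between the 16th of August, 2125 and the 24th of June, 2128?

1043

August 16, 2125 → August 16, 2126: 365 days.
August 16, 2126 → August 16, 2127: 365 days.
August 2127: 31 − 16 = 15 days remain.
Then 9 full months totalling 274 days.
June 1–24, 2128: 24 days.
Residual: 313 days.
Total: 1043 days.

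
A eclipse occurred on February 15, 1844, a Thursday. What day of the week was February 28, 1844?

Wednesday

Within February 1844: 28 − 15 = 13 days.
13 mod 7 = 6, so 6 days after Thursday is Wednesday.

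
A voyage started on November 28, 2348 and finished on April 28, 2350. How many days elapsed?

516

November 28, 2348 → November 28, 2349: 365 days.
November 2349: 30 − 28 = 2 days remain.
Then December (31), January (31), February 2350 (28), March (31): 31 + 31 + 28 + 31 = 121 days.
April 1–28, 2350: 28 days.
Residual: 151 days.
Total: 516 days.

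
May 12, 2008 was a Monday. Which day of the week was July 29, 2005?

Friday

Count forward from the earlier date (July 29, 2005) to the later (May 12, 2008):
Day-of-year of July 29, 2005: 210.
Day-of-year of May 12, 2008: 133.
2005 has 365 days, so 365 − 210 = 155 days remain in 2005.
Full years: 2006: 365; 2007: 365. Sum = 730.
Total: 155 + 730 + 133 = 1018 days.
1018 mod 7 = 3, so 3 days before Monday is Friday.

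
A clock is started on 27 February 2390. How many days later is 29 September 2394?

1675

February 27, 2390 → February 27, 2391: 365 days.
February 27, 2391 → February 27, 2392: 365 days.
February 27, 2392 → February 27, 2393: 366 days (2392 is a leap year).
February 27, 2393 → February 27, 2394: 365 days.
February 2394: 28 − 27 = 1 day remains (2394 is not a leap year, so February has 28 days).
Then March (31), April (30), May (31), June (30), July (31), August (31): 31 + 30 + 31 + 30 + 31 + 31 = 184 days.
September 1–29, 2394: 29 days.
Residual: 214 days.
Total: 1675 days.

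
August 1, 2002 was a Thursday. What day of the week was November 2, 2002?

Saturday

August 2002: 31 − 1 = 30 days remain.
Then September (30), October (31): 30 + 31 = 61 days.
November 1–2, 2002: 2 days.
Total: 30 + 61 + 2 = 93 days.
93 mod 7 = 2, so 2 days after Thursday is Saturday.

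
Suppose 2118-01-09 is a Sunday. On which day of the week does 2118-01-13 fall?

Thursday

Within January 2118: 13 − 9 = 4 days.
4 mod 7 = 4, so 4 days after Sunday is Thursday.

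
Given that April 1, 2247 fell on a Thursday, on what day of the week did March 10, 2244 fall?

Sunday

Count forward from the earlier date (March 10, 2244) to the later (April 1, 2247):
March 10, 2244 → March 10, 2245: 365 days.
March 10, 2245 → March 10, 2246: 365 days.
March 10, 2246 → March 10, 2247: 365 days.
March 2247: 31 − 10 = 21 days remain.
April 1, 2247: 1 day.
Residual: 22 days.
Total: 1117 days.
1117 mod 7 = 4, so 4 days before Thursday is Sunday.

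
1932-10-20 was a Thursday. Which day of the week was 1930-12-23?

Tuesday

Count forward from the earlier date (December 23, 1930) to the later (October 20, 1932):
December 23, 1930 → December 23, 1931: 365 days.
December 1931: 31 − 23 = 8 days remain.
Then 9 full months totalling 274 days.
October 1–20, 1932: 20 days.
Residual: 302 days.
Total: 667 days.
667 mod 7 = 2, so 2 days before Thursday is Tuesday.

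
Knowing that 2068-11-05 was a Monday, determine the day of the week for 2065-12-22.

Count forward from the earlier date (December 22, 2065) to the later (November 5, 2068):
December 22, 2065 → December 22, 2066: 365 days.
December 22, 2066 → December 22, 2067: 365 days.
December 2067: 31 − 22 = 9 days remain.
Then 10 full months totalling 305 days.
November 1–5, 2068: 5 days.
Residual: 319 days.
Total: 1049 days.
1049 mod 7 = 6, so 6 days before Monday is Tuesday.

Tuesday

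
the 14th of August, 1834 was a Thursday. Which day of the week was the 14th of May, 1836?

Day-of-year of August 14, 1834: 226.
Day-of-year of May 14, 1836: 135.
1834 has 365 days, so 365 − 226 = 139 days remain in 1834.
Full years: 1835: 365. Sum = 365.
Total: 139 + 365 + 135 = 639 days.
639 mod 7 = 2, so 2 days after Thursday is Saturday.

Saturday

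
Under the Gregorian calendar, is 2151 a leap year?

2151 is not a leap year.

No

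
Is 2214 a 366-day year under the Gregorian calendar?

2214 is not a leap year.

No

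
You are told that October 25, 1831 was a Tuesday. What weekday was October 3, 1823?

Friday

Count forward from the earlier date (October 3, 1823) to the later (October 25, 1831):
Day-of-year of October 3, 1823: 276.
Day-of-year of October 25, 1831: 298.
1823 has 365 days, so 365 − 276 = 89 days remain in 1823.
Full years 1824–1830: 5 common + 2 leap = 5×365 + 2×366 = 2557 days.
Total: 89 + 2557 + 298 = 2944 days.
2944 mod 7 = 4, so 4 days before Tuesday is Friday.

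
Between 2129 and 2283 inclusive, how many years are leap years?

Years divisible by 4: 2132, 2136, …, 2280 — 38 in all.
Of these, 2200 is divisible by 100 but not 400, so not leap.
Leap years: 38 − 1 = 37.

37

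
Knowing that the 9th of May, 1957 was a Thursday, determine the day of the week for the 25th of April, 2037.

Saturday

Day-of-year of May 9, 1957: 129.
Day-of-year of April 25, 2037: 115.
1957 has 365 days, so 365 − 129 = 236 days remain in 1957.
Full years 1958–2036: 59 common + 20 leap = 59×365 + 20×366 = 28855 days.
Total: 236 + 28855 + 115 = 29206 days.
29206 mod 7 = 2, so 2 days after Thursday is Saturday.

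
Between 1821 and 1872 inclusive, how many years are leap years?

Years divisible by 4: 1824, 1828, …, 1872 — 13 in all.
No century exceptions apply. Count: 13.

13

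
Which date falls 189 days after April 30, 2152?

November 5, 2152

Count 189 days after April 30, 2152:
April 2152: 30 − 30 = 0 days remain.
Then May (31), June (30), July (31), August (31), September (30), October (31): 31 + 30 + 31 + 31 + 30 + 31 = 184 days.
November 1–5, 2152: 5 days.
Total: 0 + 184 + 5 = 189 days.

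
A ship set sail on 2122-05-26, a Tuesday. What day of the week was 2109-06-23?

Sunday

Count forward from the earlier date (June 23, 2109) to the later (May 26, 2122):
Day-of-year of June 23, 2109: 174.
Day-of-year of May 26, 2122: 146.
2109 has 365 days, so 365 − 174 = 191 days remain in 2109.
Full years 2110–2121: 9 common + 3 leap = 9×365 + 3×366 = 4383 days.
Total: 191 + 4383 + 146 = 4720 days.
4720 mod 7 = 2, so 2 days before Tuesday is Sunday.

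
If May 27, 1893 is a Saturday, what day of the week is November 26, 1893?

Sunday

May 1893: 31 − 27 = 4 days remain.
Then June (30), July (31), August (31), September (30), October (31): 30 + 31 + 31 + 30 + 31 = 153 days.
November 1–26, 1893: 26 days.
Total: 4 + 153 + 26 = 183 days.
183 mod 7 = 1, so 1 day after Saturday is Sunday.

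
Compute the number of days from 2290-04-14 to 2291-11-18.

Day-of-year of April 14, 2290: 104.
Day-of-year of November 18, 2291: 322.
2290 has 365 days, so 365 − 104 = 261 days remain in 2290.
Total: 261 + 322 = 583 days.

583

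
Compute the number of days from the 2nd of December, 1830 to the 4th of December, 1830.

2

Within December 1830: 4 − 2 = 2 days.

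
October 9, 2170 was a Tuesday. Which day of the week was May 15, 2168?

Sunday

Count forward from the earlier date (May 15, 2168) to the later (October 9, 2170):
May 2168: 31 − 15 = 16 days remain.
Then 28 full months totalling 852 days.
October 1–9, 2170: 9 days.
Total: 16 + 852 + 9 = 877 days.
877 mod 7 = 2, so 2 days before Tuesday is Sunday.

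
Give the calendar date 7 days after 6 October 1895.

13 October 1895

Count 7 days after October 6, 1895:
Within October 1895: 13 − 6 = 7 days.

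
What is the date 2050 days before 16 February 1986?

7 July 1980

Count 2050 days before February 16, 1986:
July 7, 1980 → July 7, 1981: 365 days.
July 7, 1981 → July 7, 1982: 365 days.
July 7, 1982 → July 7, 1983: 365 days.
July 7, 1983 → July 7, 1984: 366 days (1984 is a leap year).
July 7, 1984 → July 7, 1985: 365 days.
July 1985: 31 − 7 = 24 days remain.
Then August (31), September (30), October (31), November (30), December (31), January (31): 31 + 30 + 31 + 30 + 31 + 31 = 184 days.
February 1–16, 1986: 16 days (1986 is not a leap year).
Residual: 224 days.
Total: 2050 days.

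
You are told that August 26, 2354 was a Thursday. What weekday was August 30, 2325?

Count forward from the earlier date (August 30, 2325) to the later (August 26, 2354):
From August 30, 2325 to August 30, 2353: 28 years, of which 7 contain a Feb 29 — 21×365 + 7×366 = 10227 days.
August 2353: 31 − 30 = 1 day remains.
Then 11 full months totalling 334 days.
August 1–26, 2354: 26 days.
Residual: 361 days.
Total: 10588 days.
10588 mod 7 = 4, so 4 days before Thursday is Sunday.

Sunday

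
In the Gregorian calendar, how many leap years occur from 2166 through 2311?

34

Years divisible by 4: 2168, 2172, …, 2308 — 36 in all.
Of these, 2200, 2300 are divisible by 100 but not 400, so not leap.
Leap years: 36 − 2 = 34.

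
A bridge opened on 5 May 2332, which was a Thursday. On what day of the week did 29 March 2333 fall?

May 2332: 31 − 5 = 26 days remain.
Then 9 full months totalling 273 days.
March 1–29, 2333: 29 days.
Residual: 328 days.
Total: 328 days.
328 mod 7 = 6, so 6 days after Thursday is Wednesday.

Wednesday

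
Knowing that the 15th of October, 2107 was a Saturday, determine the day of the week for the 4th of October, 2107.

Count forward from the earlier date (October 4, 2107) to the later (October 15, 2107):
Within October 2107: 15 − 4 = 11 days.
11 mod 7 = 4, so 4 days before Saturday is Tuesday.

Tuesday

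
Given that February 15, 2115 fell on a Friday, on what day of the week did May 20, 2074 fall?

Sunday

Count forward from the earlier date (May 20, 2074) to the later (February 15, 2115):
From May 20, 2074 to May 20, 2114: 40 years, of which 9 contain a Feb 29 — 31×365 + 9×366 = 14609 days.
(2100 is not a leap year (divisible by 100 but not 400).)
May 2114: 31 − 20 = 11 days remain.
Then June (30), July (31), August (31), September (30), October (31), November (30), December (31), January (31): 30 + 31 + 31 + 30 + 31 + 30 + 31 + 31 = 245 days.
February 1–15, 2115: 15 days (2115 is not a leap year).
Residual: 271 days.
Total: 14880 days.
14880 mod 7 = 5, so 5 days before Friday is Sunday.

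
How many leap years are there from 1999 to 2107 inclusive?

26

Years divisible by 4: 2000, 2004, …, 2104 — 27 in all.
Of these, 2100 is divisible by 100 but not 400, so not leap.
2000 is divisible by 400, so still leap.
Leap years: 27 − 1 = 26.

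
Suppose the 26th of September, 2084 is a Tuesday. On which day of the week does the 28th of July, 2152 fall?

Day-of-year of September 26, 2084: 270.
Day-of-year of July 28, 2152: 210.
2084 has 366 days, so 366 − 270 = 96 days remain in 2084.
Full years 2085–2151: 52 common + 15 leap = 52×365 + 15×366 = 24470 days.
Total: 96 + 24470 + 210 = 24776 days.
24776 mod 7 = 3, so 3 days after Tuesday is Friday.

Friday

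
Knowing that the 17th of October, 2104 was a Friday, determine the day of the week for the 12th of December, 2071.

Count forward from the earlier date (December 12, 2071) to the later (October 17, 2104):
Day-of-year of December 12, 2071: 346.
Day-of-year of October 17, 2104: 291.
2071 has 365 days, so 365 − 346 = 19 days remain in 2071.
Full years 2072–2103: 25 common + 7 leap = 25×365 + 7×366 = 11687 days.
Total: 19 + 11687 + 291 = 11997 days.
11997 mod 7 = 6, so 6 days before Friday is Saturday.

Saturday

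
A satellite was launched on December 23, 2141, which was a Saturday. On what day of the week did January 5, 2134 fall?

Count forward from the earlier date (January 5, 2134) to the later (December 23, 2141):
From January 5, 2134 to January 5, 2141: 7 years, of which 2 contain a Feb 29 — 5×365 + 2×366 = 2557 days.
January 2141: 31 − 5 = 26 days remain.
Then 10 full months totalling 303 days.
December 1–23, 2141: 23 days.
Residual: 352 days.
Total: 2909 days.
2909 mod 7 = 4, so 4 days before Saturday is Tuesday.

Tuesday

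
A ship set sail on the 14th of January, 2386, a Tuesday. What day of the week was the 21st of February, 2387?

January 14, 2386 → January 14, 2387: 365 days.
January 2387: 31 − 14 = 17 days remain.
February 1–21, 2387: 21 days (2387 is not a leap year).
Residual: 38 days.
Total: 403 days.
403 mod 7 = 4, so 4 days after Tuesday is Saturday.

Saturday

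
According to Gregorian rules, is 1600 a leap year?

1600 is a leap year (divisible by 400).

Yes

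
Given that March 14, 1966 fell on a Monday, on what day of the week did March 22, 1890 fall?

Count forward from the earlier date (March 22, 1890) to the later (March 14, 1966):
Day-of-year of March 22, 1890: 81.
Day-of-year of March 14, 1966: 73.
1890 has 365 days, so 365 − 81 = 284 days remain in 1890.
Full years 1891–1965: 57 common + 18 leap = 57×365 + 18×366 = 27393 days.
Total: 284 + 27393 + 73 = 27750 days.
27750 mod 7 = 2, so 2 days before Monday is Saturday.

Saturday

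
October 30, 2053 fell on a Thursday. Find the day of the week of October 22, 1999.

Friday

Count forward from the earlier date (October 22, 1999) to the later (October 30, 2053):
Day-of-year of October 22, 1999: 295.
Day-of-year of October 30, 2053: 303.
1999 has 365 days, so 365 − 295 = 70 days remain in 1999.
Full years 2000–2052: 39 common + 14 leap = 39×365 + 14×366 = 19359 days.
Total: 70 + 19359 + 303 = 19732 days.
19732 mod 7 = 6, so 6 days before Thursday is Friday.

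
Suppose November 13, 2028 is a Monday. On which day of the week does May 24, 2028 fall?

Wednesday

Count forward from the earlier date (May 24, 2028) to the later (November 13, 2028):
May 2028: 31 − 24 = 7 days remain.
Then June (30), July (31), August (31), September (30), October (31): 30 + 31 + 31 + 30 + 31 = 153 days.
November 1–13, 2028: 13 days.
Total: 7 + 153 + 13 = 173 days.
173 mod 7 = 5, so 5 days before Monday is Wednesday.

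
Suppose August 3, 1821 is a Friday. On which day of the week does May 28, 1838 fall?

Monday

From August 3, 1821 to August 3, 1837: 16 years, of which 4 contain a Feb 29 — 12×365 + 4×366 = 5844 days.
August 1837: 31 − 3 = 28 days remain.
Then September (30), October (31), November (30), December (31), January (31), February 1838 (28), March (31), April (30): 30 + 31 + 30 + 31 + 31 + 28 + 31 + 30 = 242 days.
May 1–28, 1838: 28 days.
Residual: 298 days.
Total: 6142 days.
6142 mod 7 = 3, so 3 days after Friday is Monday.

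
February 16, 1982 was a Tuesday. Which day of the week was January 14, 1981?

Wednesday

Count forward from the earlier date (January 14, 1981) to the later (February 16, 1982):
Day-of-year of January 14, 1981: 14.
Day-of-year of February 16, 1982: 47.
1981 has 365 days, so 365 − 14 = 351 days remain in 1981.
Total: 351 + 47 = 398 days.
398 mod 7 = 6, so 6 days before Tuesday is Wednesday.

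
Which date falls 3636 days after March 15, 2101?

February 27, 2111

Count 3636 days after March 15, 2101:
Day-of-year of March 15, 2101: 74.
Day-of-year of February 27, 2111: 58.
2101 has 365 days, so 365 − 74 = 291 days remain in 2101.
Full years 2102–2110: 7 common + 2 leap = 7×365 + 2×366 = 3287 days.
Total: 291 + 3287 + 58 = 3636 days.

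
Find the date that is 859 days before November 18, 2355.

July 12, 2353

Count 859 days before November 18, 2355:
July 12, 2353 → July 12, 2354: 365 days.
July 12, 2354 → July 12, 2355: 365 days.
July 2355: 31 − 12 = 19 days remain.
Then August (31), September (30), October (31): 31 + 30 + 31 = 92 days.
November 1–18, 2355: 18 days.
Residual: 129 days.
Total: 859 days.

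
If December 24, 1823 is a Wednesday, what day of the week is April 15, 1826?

Saturday

Day-of-year of December 24, 1823: 358.
Day-of-year of April 15, 1826: 105.
1823 has 365 days, so 365 − 358 = 7 days remain in 1823.
Full years: 1824: 366; 1825: 365. Sum = 731.
Total: 7 + 731 + 105 = 843 days.
843 mod 7 = 3, so 3 days after Wednesday is Saturday.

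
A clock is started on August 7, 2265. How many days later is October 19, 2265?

73

August 2265: 31 − 7 = 24 days remain.
Then September (30): 30 days.
October 1–19, 2265: 19 days.
Total: 24 + 30 + 19 = 73 days.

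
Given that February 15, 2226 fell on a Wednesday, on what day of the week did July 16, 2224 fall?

Count forward from the earlier date (July 16, 2224) to the later (February 15, 2226):
July 2224: 31 − 16 = 15 days remain.
Then 18 full months totalling 549 days.
February 1–15, 2226: 15 days (2226 is not a leap year).
Total: 15 + 549 + 15 = 579 days.
579 mod 7 = 5, so 5 days before Wednesday is Friday.

Friday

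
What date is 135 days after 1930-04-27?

1930-09-09

Count 135 days after April 27, 1930:
April 1930: 30 − 27 = 3 days remain.
Then May (31), June (30), July (31), August (31): 31 + 30 + 31 + 31 = 123 days.
September 1–9, 1930: 9 days.
Total: 3 + 123 + 9 = 135 days.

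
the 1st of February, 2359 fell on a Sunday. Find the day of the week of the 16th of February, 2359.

Within February 2359: 16 − 1 = 15 days.
15 mod 7 = 1, so 1 day after Sunday is Monday.

Monday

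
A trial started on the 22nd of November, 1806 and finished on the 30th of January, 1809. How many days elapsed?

800

Day-of-year of November 22, 1806: 326.
Day-of-year of January 30, 1809: 30.
1806 has 365 days, so 365 − 326 = 39 days remain in 1806.
Full years: 1807: 365; 1808: 366. Sum = 731.
Total: 39 + 731 + 30 = 800 days.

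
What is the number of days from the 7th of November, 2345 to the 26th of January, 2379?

From November 7, 2345 to November 7, 2378: 33 years, of which 8 contain a Feb 29 — 25×365 + 8×366 = 12053 days.
November 2378: 30 − 7 = 23 days remain.
Then December (31): 31 days.
January 1–26, 2379: 26 days.
Residual: 80 days.
Total: 12133 days.

12133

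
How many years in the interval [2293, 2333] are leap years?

Years divisible by 4 in [2293, 2333]: 2296, 2300, 2304, 2308, 2312, 2316, 2320, 2324, 2328, 2332.
Of these, 2300 is divisible by 100 but not 400, so not leap.
Leap years: 10 − 1 = 9.

9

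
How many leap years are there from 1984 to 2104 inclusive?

30

Years divisible by 4: 1984, 1988, …, 2104 — 31 in all.
Of these, 2100 is divisible by 100 but not 400, so not leap.
2000 is divisible by 400, so still leap.
Leap years: 31 − 1 = 30.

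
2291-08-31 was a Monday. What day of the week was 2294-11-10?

Saturday

Day-of-year of August 31, 2291: 243.
Day-of-year of November 10, 2294: 314.
2291 has 365 days, so 365 − 243 = 122 days remain in 2291.
Full years: 2292: 366; 2293: 365. Sum = 731.
Total: 122 + 731 + 314 = 1167 days.
1167 mod 7 = 5, so 5 days after Monday is Saturday.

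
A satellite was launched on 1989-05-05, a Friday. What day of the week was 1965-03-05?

Friday

Count forward from the earlier date (March 5, 1965) to the later (May 5, 1989):
Day-of-year of March 5, 1965: 64.
Day-of-year of May 5, 1989: 125.
1965 has 365 days, so 365 − 64 = 301 days remain in 1965.
Full years 1966–1988: 17 common + 6 leap = 17×365 + 6×366 = 8401 days.
Total: 301 + 8401 + 125 = 8827 days.
8827 is a multiple of 7, so 1965-03-05 falls on the same weekday: Friday.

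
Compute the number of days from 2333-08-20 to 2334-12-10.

477

Day-of-year of August 20, 2333: 232.
Day-of-year of December 10, 2334: 344.
2333 has 365 days, so 365 − 232 = 133 days remain in 2333.
Total: 133 + 344 = 477 days.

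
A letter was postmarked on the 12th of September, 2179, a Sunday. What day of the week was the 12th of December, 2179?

Sunday

September 2179: 30 − 12 = 18 days remain.
Then October (31), November (30): 31 + 30 = 61 days.
December 1–12, 2179: 12 days.
Total: 18 + 61 + 12 = 91 days.
91 is a multiple of 7, so the 12th of December, 2179 falls on the same weekday: Sunday.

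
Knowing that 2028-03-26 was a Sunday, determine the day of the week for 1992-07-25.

Saturday

Count forward from the earlier date (July 25, 1992) to the later (March 26, 2028):
From July 25, 1992 to July 25, 2027: 35 years, of which 8 contain a Feb 29 — 27×365 + 8×366 = 12783 days.
(2000 is a leap year (divisible by 400).)
July 2027: 31 − 25 = 6 days remain.
Then August (31), September (30), October (31), November (30), December (31), January (31), February 2028 (29): 31 + 30 + 31 + 30 + 31 + 31 + 29 = 213 days.
March 1–26, 2028: 26 days.
Residual: 245 days.
Total: 13028 days.
13028 mod 7 = 1, so 1 day before Sunday is Saturday.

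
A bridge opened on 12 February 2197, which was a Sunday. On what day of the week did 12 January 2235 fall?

From February 12, 2197 to February 12, 2234: 37 years, of which 8 contain a Feb 29 — 29×365 + 8×366 = 13513 days.
(2200 is not a leap year (divisible by 100 but not 400).)
February 2234: 28 − 12 = 16 days remain (2234 is not a leap year, so February has 28 days).
Then 10 full months totalling 306 days.
January 1–12, 2235: 12 days.
Residual: 334 days.
Total: 13847 days.
13847 mod 7 = 1, so 1 day after Sunday is Monday.

Monday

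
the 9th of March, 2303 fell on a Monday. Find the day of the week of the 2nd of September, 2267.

Count forward from the earlier date (September 2, 2267) to the later (March 9, 2303):
From September 2, 2267 to September 2, 2302: 35 years, of which 8 contain a Feb 29 — 27×365 + 8×366 = 12783 days.
(2300 is not a leap year (divisible by 100 but not 400).)
September 2302: 30 − 2 = 28 days remain.
Then October (31), November (30), December (31), January (31), February 2303 (28): 31 + 30 + 31 + 31 + 28 = 151 days.
March 1–9, 2303: 9 days.
Residual: 188 days.
Total: 12971 days.
12971 is a multiple of 7, so the 2nd of September, 2267 falls on the same weekday: Monday.

Monday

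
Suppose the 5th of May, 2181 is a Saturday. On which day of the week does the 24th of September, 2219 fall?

Friday

Day-of-year of May 5, 2181: 125.
Day-of-year of September 24, 2219: 267.
2181 has 365 days, so 365 − 125 = 240 days remain in 2181.
Full years 2182–2218: 29 common + 8 leap = 29×365 + 8×366 = 13513 days.
Total: 240 + 13513 + 267 = 14020 days.
14020 mod 7 = 6, so 6 days after Saturday is Friday.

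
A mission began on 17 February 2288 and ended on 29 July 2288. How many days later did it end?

163

February 2288: 29 − 17 = 12 days remain (2288 is a leap year, so February has 29 days).
Then March (31), April (30), May (31), June (30): 31 + 30 + 31 + 30 = 122 days.
July 1–29, 2288: 29 days.
Total: 12 + 122 + 29 = 163 days.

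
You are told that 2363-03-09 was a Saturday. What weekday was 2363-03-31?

Sunday

Within March 2363: 31 − 9 = 22 days.
22 mod 7 = 1, so 1 day after Saturday is Sunday.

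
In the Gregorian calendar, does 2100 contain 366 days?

2100 is not a leap year (divisible by 100 but not 400).

No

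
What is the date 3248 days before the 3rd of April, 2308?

the 12th of May, 2299

Count 3248 days before April 3, 2308:
From May 12, 2299 to May 12, 2307: 8 years, of which 1 contains a Feb 29 — 7×365 + 1×366 = 2921 days.
(2300 is not a leap year (divisible by 100 but not 400).)
May 2307: 31 − 12 = 19 days remain.
Then 10 full months totalling 305 days.
April 1–3, 2308: 3 days.
Residual: 327 days.
Total: 3248 days.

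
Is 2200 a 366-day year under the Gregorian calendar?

No

2200 is not a leap year (divisible by 100 but not 400).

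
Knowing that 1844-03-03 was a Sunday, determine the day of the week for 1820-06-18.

Count forward from the earlier date (June 18, 1820) to the later (March 3, 1844):
Day-of-year of June 18, 1820: 170.
Day-of-year of March 3, 1844: 63.
1820 has 366 days, so 366 − 170 = 196 days remain in 1820.
Full years 1821–1843: 18 common + 5 leap = 18×365 + 5×366 = 8400 days.
Total: 196 + 8400 + 63 = 8659 days.
8659 is a multiple of 7, so 1820-06-18 falls on the same weekday: Sunday.

Sunday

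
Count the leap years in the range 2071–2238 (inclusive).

Years divisible by 4: 2072, 2076, …, 2236 — 42 in all.
Of these, 2100, 2200 are divisible by 100 but not 400, so not leap.
Leap years: 42 − 2 = 40.

40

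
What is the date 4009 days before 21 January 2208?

28 January 2197

Count 4009 days before January 21, 2208:
From January 28, 2197 to January 28, 2207: 10 years, of which 1 contains a Feb 29 — 9×365 + 1×366 = 3651 days.
(2200 is not a leap year (divisible by 100 but not 400).)
January 2207: 31 − 28 = 3 days remain.
Then 11 full months totalling 334 days.
January 1–21, 2208: 21 days.
Residual: 358 days.
Total: 4009 days.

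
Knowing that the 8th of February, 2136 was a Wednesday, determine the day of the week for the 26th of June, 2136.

Tuesday

February 2136: 29 − 8 = 21 days remain (2136 is a leap year, so February has 29 days).
Then March (31), April (30), May (31): 31 + 30 + 31 = 92 days.
June 1–26, 2136: 26 days.
Total: 21 + 92 + 26 = 139 days.
139 mod 7 = 6, so 6 days after Wednesday is Tuesday.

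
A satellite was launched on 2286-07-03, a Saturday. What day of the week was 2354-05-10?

Day-of-year of July 3, 2286: 184.
Day-of-year of May 10, 2354: 130.
2286 has 365 days, so 365 − 184 = 181 days remain in 2286.
Full years 2287–2353: 51 common + 16 leap = 51×365 + 16×366 = 24471 days.
Total: 181 + 24471 + 130 = 24782 days.
24782 mod 7 = 2, so 2 days after Saturday is Monday.

Monday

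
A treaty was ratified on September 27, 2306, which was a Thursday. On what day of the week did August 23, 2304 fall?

Tuesday

Count forward from the earlier date (August 23, 2304) to the later (September 27, 2306):
Day-of-year of August 23, 2304: 236.
Day-of-year of September 27, 2306: 270.
2304 has 366 days, so 366 − 236 = 130 days remain in 2304.
Full years: 2305: 365. Sum = 365.
Total: 130 + 365 + 270 = 765 days.
765 mod 7 = 2, so 2 days before Thursday is Tuesday.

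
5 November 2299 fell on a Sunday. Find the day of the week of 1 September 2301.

Day-of-year of November 5, 2299: 309.
Day-of-year of September 1, 2301: 244.
2299 has 365 days, so 365 − 309 = 56 days remain in 2299.
Full years: 2300: 365. Sum = 365.
Total: 56 + 365 + 244 = 665 days.
665 is a multiple of 7, so 1 September 2301 falls on the same weekday: Sunday.

Sunday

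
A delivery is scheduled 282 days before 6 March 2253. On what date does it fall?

28 May 2252

Count 282 days before March 6, 2253:
Day-of-year of May 28, 2252: 149.
Day-of-year of March 6, 2253: 65.
2252 has 366 days, so 366 − 149 = 217 days remain in 2252.
Total: 217 + 65 = 282 days.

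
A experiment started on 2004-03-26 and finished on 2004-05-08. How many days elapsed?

43

March 2004: 31 − 26 = 5 days remain.
Then April (30): 30 days.
May 1–8, 2004: 8 days.
Total: 5 + 30 + 8 = 43 days.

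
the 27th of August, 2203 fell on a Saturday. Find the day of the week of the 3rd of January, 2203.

Count forward from the earlier date (January 3, 2203) to the later (August 27, 2203):
January 2203: 31 − 3 = 28 days remain.
Then February 2203 (28), March (31), April (30), May (31), June (30), July (31): 28 + 31 + 30 + 31 + 30 + 31 = 181 days.
August 1–27, 2203: 27 days.
Total: 28 + 181 + 27 = 236 days.
236 mod 7 = 5, so 5 days before Saturday is Monday.

Monday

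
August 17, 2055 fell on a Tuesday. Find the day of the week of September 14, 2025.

Sunday

Count forward from the earlier date (September 14, 2025) to the later (August 17, 2055):
From September 14, 2025 to September 14, 2054: 29 years, of which 7 contain a Feb 29 — 22×365 + 7×366 = 10592 days.
September 2054: 30 − 14 = 16 days remain.
Then 10 full months totalling 304 days.
August 1–17, 2055: 17 days.
Residual: 337 days.
Total: 10929 days.
10929 mod 7 = 2, so 2 days before Tuesday is Sunday.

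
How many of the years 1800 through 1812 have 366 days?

Years divisible by 4 in [1800, 1812]: 1800, 1804, 1808, 1812.
Of these, 1800 is divisible by 100 but not 400, so not leap.
Leap years: 4 − 1 = 3.

3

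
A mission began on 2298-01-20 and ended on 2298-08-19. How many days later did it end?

January 2298: 31 − 20 = 11 days remain.
Then February 2298 (28), March (31), April (30), May (31), June (30), July (31): 28 + 31 + 30 + 31 + 30 + 31 = 181 days.
August 1–19, 2298: 19 days.
Total: 11 + 181 + 19 = 211 days.

211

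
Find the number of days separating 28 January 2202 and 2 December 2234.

From January 28, 2202 to January 28, 2234: 32 years, of which 8 contain a Feb 29 — 24×365 + 8×366 = 11688 days.
January 2234: 31 − 28 = 3 days remain.
Then 10 full months totalling 303 days.
December 1–2, 2234: 2 days.
Residual: 308 days.
Total: 11996 days.

11996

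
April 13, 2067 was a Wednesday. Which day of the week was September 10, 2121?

From April 13, 2067 to April 13, 2121: 54 years, of which 13 contain a Feb 29 — 41×365 + 13×366 = 19723 days.
(2100 is not a leap year (divisible by 100 but not 400).)
April 2121: 30 − 13 = 17 days remain.
Then May (31), June (30), July (31), August (31): 31 + 30 + 31 + 31 = 123 days.
September 1–10, 2121: 10 days.
Residual: 150 days.
Total: 19873 days.
19873 is a multiple of 7, so September 10, 2121 falls on the same weekday: Wednesday.

Wednesday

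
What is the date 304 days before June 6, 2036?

August 7, 2035

Count 304 days before June 6, 2036:
August 2035: 31 − 7 = 24 days remain.
Then 9 full months totalling 274 days.
June 1–6, 2036: 6 days.
Residual: 304 days.
Total: 304 days.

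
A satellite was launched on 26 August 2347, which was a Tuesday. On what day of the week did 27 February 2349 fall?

Sunday

Day-of-year of August 26, 2347: 238.
Day-of-year of February 27, 2349: 58.
2347 has 365 days, so 365 − 238 = 127 days remain in 2347.
Full years: 2348: 366. Sum = 366.
Total: 127 + 366 + 58 = 551 days.
551 mod 7 = 5, so 5 days after Tuesday is Sunday.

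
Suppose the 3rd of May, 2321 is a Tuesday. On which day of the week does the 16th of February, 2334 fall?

From May 3, 2321 to May 3, 2333: 12 years, of which 3 contain a Feb 29 — 9×365 + 3×366 = 4383 days.
May 2333: 31 − 3 = 28 days remain.
Then June (30), July (31), August (31), September (30), October (31), November (30), December (31), January (31): 30 + 31 + 31 + 30 + 31 + 30 + 31 + 31 = 245 days.
February 1–16, 2334: 16 days (2334 is not a leap year).
Residual: 289 days.
Total: 4672 days.
4672 mod 7 = 3, so 3 days after Tuesday is Friday.

Friday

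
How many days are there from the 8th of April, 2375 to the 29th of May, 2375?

April 2375: 30 − 8 = 22 days remain.
May 1–29, 2375: 29 days.
Total: 22 + 29 = 51 days.

51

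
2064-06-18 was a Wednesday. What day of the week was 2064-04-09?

Count forward from the earlier date (April 9, 2064) to the later (June 18, 2064):
April 2064: 30 − 9 = 21 days remain.
Then May (31): 31 days.
June 1–18, 2064: 18 days.
Total: 21 + 31 + 18 = 70 days.
70 is a multiple of 7, so 2064-04-09 falls on the same weekday: Wednesday.

Wednesday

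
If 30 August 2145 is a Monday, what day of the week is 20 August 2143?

Count forward from the earlier date (August 20, 2143) to the later (August 30, 2145):
August 2143: 31 − 20 = 11 days remain.
Then 23 full months totalling 700 days.
August 1–30, 2145: 30 days.
Total: 11 + 700 + 30 = 741 days.
741 mod 7 = 6, so 6 days before Monday is Tuesday.

Tuesday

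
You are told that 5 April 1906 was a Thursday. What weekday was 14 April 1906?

Within April 1906: 14 − 5 = 9 days.
9 mod 7 = 2, so 2 days after Thursday is Saturday.

Saturday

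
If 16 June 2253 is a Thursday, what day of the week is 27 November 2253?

June 2253: 30 − 16 = 14 days remain.
Then July (31), August (31), September (30), October (31): 31 + 31 + 30 + 31 = 123 days.
November 1–27, 2253: 27 days.
Total: 14 + 123 + 27 = 164 days.
164 mod 7 = 3, so 3 days after Thursday is Sunday.

Sunday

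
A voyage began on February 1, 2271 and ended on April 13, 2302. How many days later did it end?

From February 1, 2271 to February 1, 2302: 31 years, of which 7 contain a Feb 29 — 24×365 + 7×366 = 11322 days.
(2300 is not a leap year (divisible by 100 but not 400).)
February 2302: 28 − 1 = 27 days remain (2302 is not a leap year, so February has 28 days).
Then March (31): 31 days.
April 1–13, 2302: 13 days.
Residual: 71 days.
Total: 11393 days.

11393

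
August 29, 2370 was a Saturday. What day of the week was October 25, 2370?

Sunday

August 2370: 31 − 29 = 2 days remain.
Then September (30): 30 days.
October 1–25, 2370: 25 days.
Total: 2 + 30 + 25 = 57 days.
57 mod 7 = 1, so 1 day after Saturday is Sunday.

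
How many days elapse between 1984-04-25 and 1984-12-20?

April 1984: 30 − 25 = 5 days remain.
Then May (31), June (30), July (31), August (31), September (30), October (31), November (30): 31 + 30 + 31 + 31 + 30 + 31 + 30 = 214 days.
December 1–20, 1984: 20 days.
Total: 5 + 214 + 20 = 239 days.

239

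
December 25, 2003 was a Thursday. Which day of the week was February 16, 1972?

Wednesday

Count forward from the earlier date (February 16, 1972) to the later (December 25, 2003):
From February 16, 1972 to February 16, 2003: 31 years, of which 8 contain a Feb 29 — 23×365 + 8×366 = 11323 days.
(2000 is a leap year (divisible by 400).)
February 2003: 28 − 16 = 12 days remain (2003 is not a leap year, so February has 28 days).
Then 9 full months totalling 275 days.
December 1–25, 2003: 25 days.
Residual: 312 days.
Total: 11635 days.
11635 mod 7 = 1, so 1 day before Thursday is Wednesday.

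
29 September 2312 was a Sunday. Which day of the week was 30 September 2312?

Within September 2312: 30 − 29 = 1 day.
1 mod 7 = 1, so 1 day after Sunday is Monday.

Monday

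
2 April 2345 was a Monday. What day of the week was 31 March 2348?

Wednesday

April 2, 2345 → April 2, 2346: 365 days.
April 2, 2346 → April 2, 2347: 365 days.
April 2347: 30 − 2 = 28 days remain.
Then 10 full months totalling 305 days.
March 1–31, 2348: 31 days.
Residual: 364 days.
Total: 1094 days.
1094 mod 7 = 2, so 2 days after Monday is Wednesday.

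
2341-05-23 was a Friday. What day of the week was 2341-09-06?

May 2341: 31 − 23 = 8 days remain.
Then June (30), July (31), August (31): 30 + 31 + 31 = 92 days.
September 1–6, 2341: 6 days.
Total: 8 + 92 + 6 = 106 days.
106 mod 7 = 1, so 1 day after Friday is Saturday.

Saturday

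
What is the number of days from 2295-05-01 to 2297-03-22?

691

May 2295: 31 − 1 = 30 days remain.
Then 21 full months totalling 639 days.
March 1–22, 2297: 22 days.
Total: 30 + 639 + 22 = 691 days.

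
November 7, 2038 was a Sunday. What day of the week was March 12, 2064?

Wednesday

From November 7, 2038 to November 7, 2063: 25 years, of which 6 contain a Feb 29 — 19×365 + 6×366 = 9131 days.
November 2063: 30 − 7 = 23 days remain.
Then December (31), January (31), February 2064 (29): 31 + 31 + 29 = 91 days.
March 1–12, 2064: 12 days.
Residual: 126 days.
Total: 9257 days.
9257 mod 7 = 3, so 3 days after Sunday is Wednesday.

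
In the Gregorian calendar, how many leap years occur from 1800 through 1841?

10

Years divisible by 4 in [1800, 1841]: 1800, 1804, 1808, 1812, 1816, 1820, 1824, 1828, 1832, 1836, 1840.
Of these, 1800 is divisible by 100 but not 400, so not leap.
Leap years: 11 − 1 = 10.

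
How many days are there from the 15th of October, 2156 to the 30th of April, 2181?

Day-of-year of October 15, 2156: 289.
Day-of-year of April 30, 2181: 120.
2156 has 366 days, so 366 − 289 = 77 days remain in 2156.
Full years 2157–2180: 18 common + 6 leap = 18×365 + 6×366 = 8766 days.
Total: 77 + 8766 + 120 = 8963 days.

8963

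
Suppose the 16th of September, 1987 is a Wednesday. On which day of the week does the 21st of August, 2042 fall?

Thursday

Day-of-year of September 16, 1987: 259.
Day-of-year of August 21, 2042: 233.
1987 has 365 days, so 365 − 259 = 106 days remain in 1987.
Full years 1988–2041: 40 common + 14 leap = 40×365 + 14×366 = 19724 days.
Total: 106 + 19724 + 233 = 20063 days.
20063 mod 7 = 1, so 1 day after Wednesday is Thursday.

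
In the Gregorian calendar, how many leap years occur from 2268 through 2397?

32

Years divisible by 4: 2268, 2272, …, 2396 — 33 in all.
Of these, 2300 is divisible by 100 but not 400, so not leap.
Leap years: 33 − 1 = 32.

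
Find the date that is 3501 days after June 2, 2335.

January 1, 2345

Count 3501 days after June 2, 2335:
From June 2, 2335 to June 2, 2344: 9 years, of which 3 contain a Feb 29 — 6×365 + 3×366 = 3288 days.
June 2344: 30 − 2 = 28 days remain.
Then July (31), August (31), September (30), October (31), November (30), December (31): 31 + 31 + 30 + 31 + 30 + 31 = 184 days.
January 1, 2345: 1 day.
Residual: 213 days.
Total: 3501 days.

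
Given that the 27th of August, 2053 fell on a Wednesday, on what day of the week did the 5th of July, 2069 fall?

Friday

From August 27, 2053 to August 27, 2068: 15 years, of which 4 contain a Feb 29 — 11×365 + 4×366 = 5479 days.
August 2068: 31 − 27 = 4 days remain.
Then 10 full months totalling 303 days.
July 1–5, 2069: 5 days.
Residual: 312 days.
Total: 5791 days.
5791 mod 7 = 2, so 2 days after Wednesday is Friday.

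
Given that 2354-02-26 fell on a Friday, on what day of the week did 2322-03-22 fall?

Count forward from the earlier date (March 22, 2322) to the later (February 26, 2354):
From March 22, 2322 to March 22, 2353: 31 years, of which 8 contain a Feb 29 — 23×365 + 8×366 = 11323 days.
March 2353: 31 − 22 = 9 days remain.
Then 10 full months totalling 306 days.
February 1–26, 2354: 26 days (2354 is not a leap year).
Residual: 341 days.
Total: 11664 days.
11664 mod 7 = 2, so 2 days before Friday is Wednesday.

Wednesday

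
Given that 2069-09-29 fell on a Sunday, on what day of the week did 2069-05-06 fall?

Count forward from the earlier date (May 6, 2069) to the later (September 29, 2069):
May 2069: 31 − 6 = 25 days remain.
Then June (30), July (31), August (31): 30 + 31 + 31 = 92 days.
September 1–29, 2069: 29 days.
Total: 25 + 92 + 29 = 146 days.
146 mod 7 = 6, so 6 days before Sunday is Monday.

Monday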